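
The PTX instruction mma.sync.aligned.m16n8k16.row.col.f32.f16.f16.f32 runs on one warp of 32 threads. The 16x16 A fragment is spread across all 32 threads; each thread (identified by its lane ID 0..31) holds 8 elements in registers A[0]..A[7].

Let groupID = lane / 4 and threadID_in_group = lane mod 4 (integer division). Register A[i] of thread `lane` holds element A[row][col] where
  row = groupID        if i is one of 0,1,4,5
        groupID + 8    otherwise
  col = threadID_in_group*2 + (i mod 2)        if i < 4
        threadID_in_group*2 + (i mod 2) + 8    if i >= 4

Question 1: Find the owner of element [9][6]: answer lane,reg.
r=9->g=1,rb=1  c=6->cb=0,t=3,b0=0
L=1*4+3=7  i=0*4+1*2+0=2

7,2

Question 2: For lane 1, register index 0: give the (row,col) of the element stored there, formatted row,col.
1: grp=0,tig=1
[0] (0+0,1*2+0+0) = (0,2)

0,2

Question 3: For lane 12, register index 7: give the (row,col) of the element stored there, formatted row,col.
11,9

lane 12: G=3 (12/4), T=0 (12%4)
i=7: r=3+8=11, c=0*2+1+8=9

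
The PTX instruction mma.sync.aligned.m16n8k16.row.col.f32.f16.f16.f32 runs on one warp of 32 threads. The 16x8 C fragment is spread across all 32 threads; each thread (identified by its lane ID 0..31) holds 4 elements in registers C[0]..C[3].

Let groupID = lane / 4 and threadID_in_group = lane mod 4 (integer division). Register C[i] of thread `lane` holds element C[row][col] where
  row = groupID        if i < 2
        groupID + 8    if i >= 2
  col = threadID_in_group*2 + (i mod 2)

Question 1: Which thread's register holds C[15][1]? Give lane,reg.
r: 15->gid=7,r8=1  c: 1->tid=0,i&1=1
L=7*4+0=28  i=1*2+1=3

28,3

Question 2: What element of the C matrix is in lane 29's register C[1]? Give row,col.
lane 29=>29/4=7, 29 mod 4=1
i=1  r:7+0=>7  c:2·1+1=>3

7,3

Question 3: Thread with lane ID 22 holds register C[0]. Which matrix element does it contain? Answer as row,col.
lane 22⇒22/4=5, 22 mod 4=2
i=0  r:5+0⇒5  c:2·2+0⇒4

5,4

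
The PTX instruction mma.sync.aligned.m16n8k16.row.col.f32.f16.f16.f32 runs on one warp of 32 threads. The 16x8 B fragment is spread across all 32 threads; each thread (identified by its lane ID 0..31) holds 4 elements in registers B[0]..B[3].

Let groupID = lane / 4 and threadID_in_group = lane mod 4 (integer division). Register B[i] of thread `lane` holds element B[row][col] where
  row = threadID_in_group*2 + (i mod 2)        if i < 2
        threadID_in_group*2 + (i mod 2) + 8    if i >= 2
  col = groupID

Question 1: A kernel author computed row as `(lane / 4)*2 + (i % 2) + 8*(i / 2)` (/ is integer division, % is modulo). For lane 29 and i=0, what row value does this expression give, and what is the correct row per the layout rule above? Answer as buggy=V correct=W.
`(lane / 4)*2 + (i % 2) + 8*(i / 2)`[29,0]->14
29: gid=7,tid=1
[0] (1*2+0+0,7) = (2,7)
row: 14 vs 2

buggy=14 correct=2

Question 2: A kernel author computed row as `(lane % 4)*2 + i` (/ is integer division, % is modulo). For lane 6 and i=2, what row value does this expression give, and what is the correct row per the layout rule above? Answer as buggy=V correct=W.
`(lane % 4)*2 + i`[6,2]->6
lane 6: g=1 (6/4), t=2 (6%4)
i=2: r=2*2+0+8=12, c=g=1
row: 6 vs 12

buggy=6 correct=12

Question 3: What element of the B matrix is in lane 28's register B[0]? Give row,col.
lane 28: gid=7 (28/4), tid=0 (28%4)
i=0: r=0*2+0+0=0, c=gid=7

0,7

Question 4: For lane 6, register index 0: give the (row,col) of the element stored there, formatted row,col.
4,1

6: g=1,t=2
[0] (2*2+0+0,1) = (4,1)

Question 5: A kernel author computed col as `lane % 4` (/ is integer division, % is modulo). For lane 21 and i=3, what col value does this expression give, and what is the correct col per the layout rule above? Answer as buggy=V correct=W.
buggy=1 correct=5

`lane % 4`[21,3]→1
lane 21→21/4=5, 21 mod 4=1
i=3  r:2·1+1+8→11  c:5
col: 1 vs 5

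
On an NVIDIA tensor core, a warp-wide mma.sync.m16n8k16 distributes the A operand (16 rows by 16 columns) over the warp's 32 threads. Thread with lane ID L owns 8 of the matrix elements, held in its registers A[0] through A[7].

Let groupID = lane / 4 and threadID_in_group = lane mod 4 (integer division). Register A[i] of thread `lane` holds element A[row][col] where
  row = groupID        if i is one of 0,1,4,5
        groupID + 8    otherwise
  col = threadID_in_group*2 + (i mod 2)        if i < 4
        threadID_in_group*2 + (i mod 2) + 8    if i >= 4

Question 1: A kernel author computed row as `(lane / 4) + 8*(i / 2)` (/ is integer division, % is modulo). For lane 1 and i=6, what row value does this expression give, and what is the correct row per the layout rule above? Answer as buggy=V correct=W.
`(lane / 4) + 8*(i / 2)`[1,6]=>24
1: grp=0,tig=1
[6] (0+8,1*2+0+8) = (8,10)
row: 24 vs 8

buggy=24 correct=8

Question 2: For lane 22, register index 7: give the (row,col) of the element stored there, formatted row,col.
22: gr=5,th=2
[7] (5+8,2*2+1+8) = (13,13)

13,13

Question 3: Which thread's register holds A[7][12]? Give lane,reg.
30,4

r=7→G=7,rhi=0  c=12→chi=1,T=2,p=0
L=7*4+2=30  i=1*4+0*2+0=4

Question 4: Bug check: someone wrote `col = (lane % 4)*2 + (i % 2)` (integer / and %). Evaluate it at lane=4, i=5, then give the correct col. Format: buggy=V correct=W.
`(lane % 4)*2 + (i % 2)`[4,5]->1
L=4->gid=4>>2=1, tid=4&3=0
[5]->row 1+0=1  col 0·2+1+8=9
col: 1 vs 9

buggy=1 correct=9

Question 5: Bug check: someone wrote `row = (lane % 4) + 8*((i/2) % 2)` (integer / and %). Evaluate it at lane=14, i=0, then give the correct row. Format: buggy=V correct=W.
`(lane % 4) + 8*((i/2) % 2)`[14,0]->2
L=14->g=14>>2=3, t=14&3=2
[0]->row 3+0=3  col 2·2+0+0=4
row: 2 vs 3

buggy=2 correct=3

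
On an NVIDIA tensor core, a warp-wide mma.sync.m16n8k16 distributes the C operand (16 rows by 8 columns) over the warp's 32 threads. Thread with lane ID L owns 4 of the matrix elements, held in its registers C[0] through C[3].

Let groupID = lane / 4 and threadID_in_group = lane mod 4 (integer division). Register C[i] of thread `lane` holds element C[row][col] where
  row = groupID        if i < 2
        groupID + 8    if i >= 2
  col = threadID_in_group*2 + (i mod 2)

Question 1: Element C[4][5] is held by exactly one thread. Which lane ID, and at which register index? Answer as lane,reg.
18,1

r:4=>grp=4,rB=0  c:5=>tig=2,lo=1
L=4*4+2=18  i=0*2+1=1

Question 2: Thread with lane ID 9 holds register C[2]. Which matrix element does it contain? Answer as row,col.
10,2

lane 9⇒9/4=2, 9 mod 4=1
i=2  r:2+8⇒10  c:2·1+0⇒2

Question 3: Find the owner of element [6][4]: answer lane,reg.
26,0

r:6=>grp=6,rB=0  c:4=>tig=2,lo=0
L=6*4+2=26  i=0*2+0=0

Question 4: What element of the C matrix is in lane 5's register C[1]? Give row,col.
1,3

L=5->g=5>>2=1, t=5&3=1
[1]->row 1+0=1  col 1·2+1=3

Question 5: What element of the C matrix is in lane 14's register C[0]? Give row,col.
lane 14=>14/4=3, 14 mod 4=2
i=0  r:3+0=>3  c:2·2+0=>4

3,4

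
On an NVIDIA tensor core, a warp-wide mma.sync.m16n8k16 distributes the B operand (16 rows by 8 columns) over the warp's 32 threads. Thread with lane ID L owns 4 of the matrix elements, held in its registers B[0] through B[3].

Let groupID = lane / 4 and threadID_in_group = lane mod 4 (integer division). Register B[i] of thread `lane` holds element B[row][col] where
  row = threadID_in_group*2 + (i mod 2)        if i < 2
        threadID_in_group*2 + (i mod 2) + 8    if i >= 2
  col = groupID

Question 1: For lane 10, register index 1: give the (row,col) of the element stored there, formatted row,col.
5,2

lane 10->10/4=2, 10 mod 4=2
i=1  r:2·2+1+0->5  c:2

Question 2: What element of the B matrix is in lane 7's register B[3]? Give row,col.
lane 7: gr=1 (7/4), th=3 (7%4)
i=3: r=3*2+1+8=15, c=gr=1

15,1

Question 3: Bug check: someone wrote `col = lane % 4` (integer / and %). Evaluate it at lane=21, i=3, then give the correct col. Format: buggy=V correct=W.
`lane % 4`[21,3]⇒1
L=21⇒gr=21>>2=5, th=21&3=1
[3]⇒row 1·2+1+8=11  col gr=5
col: 1 vs 5

buggy=1 correct=5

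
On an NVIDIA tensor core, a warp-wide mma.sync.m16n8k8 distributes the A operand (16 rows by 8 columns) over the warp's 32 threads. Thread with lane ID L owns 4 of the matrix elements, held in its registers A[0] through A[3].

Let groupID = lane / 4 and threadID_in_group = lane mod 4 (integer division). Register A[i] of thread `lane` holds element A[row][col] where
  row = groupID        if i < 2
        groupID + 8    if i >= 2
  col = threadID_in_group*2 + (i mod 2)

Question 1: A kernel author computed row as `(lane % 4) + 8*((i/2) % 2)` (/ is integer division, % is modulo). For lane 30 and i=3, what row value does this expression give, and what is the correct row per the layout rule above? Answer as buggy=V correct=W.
buggy=10 correct=15

`(lane % 4) + 8*((i/2) % 2)`[30,3]->10
L=30->gid=30>>2=7, tid=30&3=2
[3]->row 7+8=15  col 2·2+1=5
row: 10 vs 15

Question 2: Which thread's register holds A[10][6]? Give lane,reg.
r=10⇒gr=2,Rb=1  c=6⇒th=3,odd=0
L=2*4+3=11  i=1*2+0=2

11,2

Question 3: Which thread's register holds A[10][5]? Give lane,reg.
r=10⇒gr=2,Rb=1  c=5⇒th=2,odd=1
L=2*4+2=10  i=1*2+1=3

10,3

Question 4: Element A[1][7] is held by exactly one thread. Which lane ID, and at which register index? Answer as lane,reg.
7,1

r=1→G=1,rhi=0  c=7→T=3,p=1
L=1*4+3=7  i=0*2+1=1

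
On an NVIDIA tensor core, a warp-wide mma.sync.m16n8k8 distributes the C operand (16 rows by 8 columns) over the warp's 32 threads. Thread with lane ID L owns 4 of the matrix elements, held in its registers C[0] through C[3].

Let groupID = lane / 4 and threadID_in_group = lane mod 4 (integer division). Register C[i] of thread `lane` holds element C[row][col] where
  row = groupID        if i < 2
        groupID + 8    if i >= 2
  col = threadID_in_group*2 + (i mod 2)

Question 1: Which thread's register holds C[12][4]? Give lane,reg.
18,2

r=12→G=4,rhi=1  c=4→T=2,p=0
L=4*4+2=18  i=1*2+0=2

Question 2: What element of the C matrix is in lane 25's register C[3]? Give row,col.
14,3

L=25=>grp=25>>2=6, tig=25&3=1
[3]=>row 6+8=14  col 1·2+1=3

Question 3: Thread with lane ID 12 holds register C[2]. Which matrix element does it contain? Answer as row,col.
12: G=3,T=0
[2] (3+8,0*2+0) = (11,0)

11,0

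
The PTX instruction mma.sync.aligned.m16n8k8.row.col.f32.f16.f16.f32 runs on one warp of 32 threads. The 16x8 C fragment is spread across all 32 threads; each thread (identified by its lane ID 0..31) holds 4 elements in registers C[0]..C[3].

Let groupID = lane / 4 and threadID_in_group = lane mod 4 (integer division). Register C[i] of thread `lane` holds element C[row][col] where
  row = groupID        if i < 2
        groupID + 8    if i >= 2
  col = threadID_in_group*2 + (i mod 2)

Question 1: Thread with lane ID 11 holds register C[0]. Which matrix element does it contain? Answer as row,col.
2,6

L=11->gid=11>>2=2, tid=11&3=3
[0]->row 2+0=2  col 3·2+0=6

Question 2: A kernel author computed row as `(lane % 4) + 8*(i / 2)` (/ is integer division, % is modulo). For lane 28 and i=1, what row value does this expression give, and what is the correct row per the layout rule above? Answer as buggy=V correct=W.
buggy=0 correct=7

`(lane % 4) + 8*(i / 2)`[28,1]->0
lane 28->28/4=7, 28 mod 4=0
i=1  r:7+0->7  c:2·0+1->1
row: 0 vs 7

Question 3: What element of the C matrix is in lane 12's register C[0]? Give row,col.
3,0

lane 12: g=3 (12/4), t=0 (12%4)
i=0: r=3+0=3, c=0*2+0=0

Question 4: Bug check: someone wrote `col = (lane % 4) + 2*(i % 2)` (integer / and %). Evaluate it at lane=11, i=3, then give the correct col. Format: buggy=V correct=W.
buggy=5 correct=7

`(lane % 4) + 2*(i % 2)`[11,3]=>5
L=11=>grp=11>>2=2, tig=11&3=3
[3]=>row 2+8=10  col 3·2+1=7
col: 5 vs 7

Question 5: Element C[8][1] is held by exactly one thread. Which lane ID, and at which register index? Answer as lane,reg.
r=8->g=0,rb=1  c=1->t=0,b0=1
L=0*4+0=0  i=1*2+1=3

0,3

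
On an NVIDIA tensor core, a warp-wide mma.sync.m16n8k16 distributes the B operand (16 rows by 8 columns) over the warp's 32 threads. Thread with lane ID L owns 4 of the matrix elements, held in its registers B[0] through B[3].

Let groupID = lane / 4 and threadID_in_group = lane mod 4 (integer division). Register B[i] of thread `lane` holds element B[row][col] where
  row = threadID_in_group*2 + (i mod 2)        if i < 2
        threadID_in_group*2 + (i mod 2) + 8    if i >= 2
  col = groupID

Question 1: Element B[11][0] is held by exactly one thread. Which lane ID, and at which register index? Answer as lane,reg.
1,3

c=0→G=0  r=11→rhi=1,T=1,p=1
L=0*4+1=1  i=1*2+1=3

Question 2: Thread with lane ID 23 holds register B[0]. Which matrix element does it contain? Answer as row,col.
L=23=>grp=23>>2=5, tig=23&3=3
[0]=>row 3·2+0+0=6  col grp=5

6,5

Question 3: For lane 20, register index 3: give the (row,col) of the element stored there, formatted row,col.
9,5

20: gr=5,th=0
[3] (0*2+1+8,5) = (9,5)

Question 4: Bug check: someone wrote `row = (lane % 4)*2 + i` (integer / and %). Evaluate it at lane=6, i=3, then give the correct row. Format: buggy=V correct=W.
buggy=7 correct=13

`(lane % 4)*2 + i`[6,3]⇒7
6: gr=1,th=2
[3] (2*2+1+8,1) = (13,1)
row: 7 vs 13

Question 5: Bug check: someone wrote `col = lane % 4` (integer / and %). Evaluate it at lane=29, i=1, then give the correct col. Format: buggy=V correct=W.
`lane % 4`[29,1]->1
lane 29->29/4=7, 29 mod 4=1
i=1  r:2·1+1+0->3  c:7
col: 1 vs 7

buggy=1 correct=7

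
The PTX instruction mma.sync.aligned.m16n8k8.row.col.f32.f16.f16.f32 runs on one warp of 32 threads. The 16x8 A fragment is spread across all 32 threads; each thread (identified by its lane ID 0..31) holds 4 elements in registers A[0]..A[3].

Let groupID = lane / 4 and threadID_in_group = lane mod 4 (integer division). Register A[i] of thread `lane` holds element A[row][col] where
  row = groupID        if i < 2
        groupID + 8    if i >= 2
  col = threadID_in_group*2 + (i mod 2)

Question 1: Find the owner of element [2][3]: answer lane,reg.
r=2->g=2,rb=0  c=3->t=1,b0=1
L=2*4+1=9  i=0*2+1=1

9,1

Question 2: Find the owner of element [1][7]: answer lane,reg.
7,1

r: 1->gid=1,r8=0  c: 7->tid=3,i&1=1
L=1*4+3=7  i=0*2+1=1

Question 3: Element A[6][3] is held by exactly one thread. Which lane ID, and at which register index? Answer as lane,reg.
25,1

r:6=>grp=6,rB=0  c:3=>tig=1,lo=1
L=6*4+1=25  i=0*2+1=1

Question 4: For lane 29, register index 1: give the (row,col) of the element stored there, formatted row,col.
7,3

lane 29: g=7 (29/4), t=1 (29%4)
i=1: r=7+0=7, c=1*2+1=3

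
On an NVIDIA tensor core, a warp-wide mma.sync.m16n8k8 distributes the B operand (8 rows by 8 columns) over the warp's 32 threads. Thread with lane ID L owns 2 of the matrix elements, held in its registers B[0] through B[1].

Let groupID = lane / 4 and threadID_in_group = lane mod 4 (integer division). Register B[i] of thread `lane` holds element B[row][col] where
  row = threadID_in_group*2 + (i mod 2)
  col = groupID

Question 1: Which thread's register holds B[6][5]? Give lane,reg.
23,0

c:5=>grp=5  r:6=>tig=3,lo=0
L=5*4+3=23  i=0=0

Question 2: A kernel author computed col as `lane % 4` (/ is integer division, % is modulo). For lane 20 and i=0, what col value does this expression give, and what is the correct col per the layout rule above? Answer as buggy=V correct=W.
`lane % 4`[20,0]->0
lane 20->20/4=5, 20 mod 4=0
i=0  r:2·0+0->0  c:5
col: 0 vs 5

buggy=0 correct=5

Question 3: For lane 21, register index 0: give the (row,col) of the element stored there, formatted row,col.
L=21=>grp=21>>2=5, tig=21&3=1
[0]=>row 1·2+0=2  col grp=5

2,5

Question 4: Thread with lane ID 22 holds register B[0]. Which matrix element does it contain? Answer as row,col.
22: G=5,T=2
[0] (2*2+0,5) = (4,5)

4,5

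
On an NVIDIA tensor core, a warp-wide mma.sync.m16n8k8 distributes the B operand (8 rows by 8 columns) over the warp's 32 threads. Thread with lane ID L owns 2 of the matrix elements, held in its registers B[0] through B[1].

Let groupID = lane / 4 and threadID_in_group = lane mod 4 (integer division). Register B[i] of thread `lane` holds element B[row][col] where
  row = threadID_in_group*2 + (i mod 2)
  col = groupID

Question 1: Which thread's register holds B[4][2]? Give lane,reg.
10,0

c=2→G=2  r=4→T=2,p=0
L=2*4+2=10  i=0=0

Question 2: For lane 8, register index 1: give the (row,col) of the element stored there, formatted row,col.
lane 8: gid=2 (8/4), tid=0 (8%4)
i=1: r=0*2+1=1, c=gid=2

1,2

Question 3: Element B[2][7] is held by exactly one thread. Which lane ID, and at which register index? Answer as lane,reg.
29,0

c: 7->gid=7  r: 2->tid=1,i&1=0
L=7*4+1=29  i=0=0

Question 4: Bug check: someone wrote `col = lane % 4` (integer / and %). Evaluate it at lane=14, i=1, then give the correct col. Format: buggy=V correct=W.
buggy=2 correct=3

`lane % 4`[14,1]→2
L=14→G=14>>2=3, T=14&3=2
[1]→row 2·2+1=5  col G=3
col: 2 vs 3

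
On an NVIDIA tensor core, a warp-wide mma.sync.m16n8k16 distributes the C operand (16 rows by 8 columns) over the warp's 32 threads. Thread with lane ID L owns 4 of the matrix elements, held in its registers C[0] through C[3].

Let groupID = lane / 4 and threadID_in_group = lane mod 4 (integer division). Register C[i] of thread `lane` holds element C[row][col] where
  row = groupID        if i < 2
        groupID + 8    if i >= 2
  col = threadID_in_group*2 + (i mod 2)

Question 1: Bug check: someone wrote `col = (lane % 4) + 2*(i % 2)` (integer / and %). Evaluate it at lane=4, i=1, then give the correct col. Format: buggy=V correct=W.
buggy=2 correct=1

`(lane % 4) + 2*(i % 2)`[4,1]→2
L=4→G=4>>2=1, T=4&3=0
[1]→row 1+0=1  col 0·2+1=1
col: 2 vs 1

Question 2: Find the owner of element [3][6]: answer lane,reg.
15,0

r:3=>grp=3,rB=0  c:6=>tig=3,lo=0
L=3*4+3=15  i=0*2+0=0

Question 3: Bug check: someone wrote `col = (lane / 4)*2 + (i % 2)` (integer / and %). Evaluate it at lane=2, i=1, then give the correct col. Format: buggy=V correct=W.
`(lane / 4)*2 + (i % 2)`[2,1]->1
lane 2->2/4=0, 2 mod 4=2
i=1  r:0+0->0  c:2·2+1->5
col: 1 vs 5

buggy=1 correct=5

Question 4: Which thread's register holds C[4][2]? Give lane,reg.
r=4→G=4,rhi=0  c=2→T=1,p=0
L=4*4+1=17  i=0*2+0=0

17,0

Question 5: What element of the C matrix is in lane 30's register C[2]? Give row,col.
15,4

30: gid=7,tid=2
[2] (7+8,2*2+0) = (15,4)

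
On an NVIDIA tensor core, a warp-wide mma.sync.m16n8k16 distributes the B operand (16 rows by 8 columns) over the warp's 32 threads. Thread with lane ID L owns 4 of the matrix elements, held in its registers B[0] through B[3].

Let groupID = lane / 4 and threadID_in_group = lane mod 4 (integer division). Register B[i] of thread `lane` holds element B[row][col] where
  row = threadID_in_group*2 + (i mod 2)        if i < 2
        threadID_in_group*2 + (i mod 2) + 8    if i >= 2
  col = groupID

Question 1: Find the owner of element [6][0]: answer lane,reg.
3,0

c: 0->gid=0  r: 6->r8=0,tid=3,i&1=0
L=0*4+3=3  i=0*2+0=0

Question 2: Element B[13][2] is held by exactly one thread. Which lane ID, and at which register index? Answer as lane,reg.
10,3

c: 2->gid=2  r: 13->r8=1,tid=2,i&1=1
L=2*4+2=10  i=1*2+1=3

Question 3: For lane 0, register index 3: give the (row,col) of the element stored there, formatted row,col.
9,0

0: gr=0,th=0
[3] (0*2+1+8,0) = (9,0)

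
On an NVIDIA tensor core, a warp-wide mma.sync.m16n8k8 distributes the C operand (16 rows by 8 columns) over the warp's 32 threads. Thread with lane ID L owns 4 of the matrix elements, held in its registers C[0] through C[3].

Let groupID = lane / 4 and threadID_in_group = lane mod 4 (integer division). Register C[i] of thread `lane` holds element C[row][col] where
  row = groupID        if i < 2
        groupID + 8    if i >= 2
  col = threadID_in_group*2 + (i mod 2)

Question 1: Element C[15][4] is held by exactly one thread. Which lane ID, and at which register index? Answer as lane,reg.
r:15=>grp=7,rB=1  c:4=>tig=2,lo=0
L=7*4+2=30  i=1*2+0=2

30,2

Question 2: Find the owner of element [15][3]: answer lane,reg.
r:15=>grp=7,rB=1  c:3=>tig=1,lo=1
L=7*4+1=29  i=1*2+1=3

29,3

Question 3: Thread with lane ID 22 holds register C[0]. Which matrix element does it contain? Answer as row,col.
lane 22: grp=5 (22/4), tig=2 (22%4)
i=0: r=5+0=5, c=2*2+0=4

5,4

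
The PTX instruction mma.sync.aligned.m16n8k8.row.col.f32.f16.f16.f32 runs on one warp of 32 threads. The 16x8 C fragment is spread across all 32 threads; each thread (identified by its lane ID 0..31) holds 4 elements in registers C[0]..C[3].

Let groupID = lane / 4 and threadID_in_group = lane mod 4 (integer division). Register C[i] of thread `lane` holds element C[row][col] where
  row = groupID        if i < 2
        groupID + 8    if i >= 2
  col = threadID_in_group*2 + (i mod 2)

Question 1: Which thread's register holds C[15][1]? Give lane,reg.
28,3

r: 15->gid=7,r8=1  c: 1->tid=0,i&1=1
L=7*4+0=28  i=1*2+1=3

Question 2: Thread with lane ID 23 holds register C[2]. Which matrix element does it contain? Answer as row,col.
lane 23: g=5 (23/4), t=3 (23%4)
i=2: r=5+8=13, c=3*2+0=6

13,6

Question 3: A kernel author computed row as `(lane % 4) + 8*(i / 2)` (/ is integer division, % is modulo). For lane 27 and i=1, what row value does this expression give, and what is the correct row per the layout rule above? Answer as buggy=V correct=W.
buggy=3 correct=6

`(lane % 4) + 8*(i / 2)`[27,1]->3
27: g=6,t=3
[1] (6+0,3*2+1) = (6,7)
row: 3 vs 6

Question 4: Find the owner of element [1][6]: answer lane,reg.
7,0

r=1⇒gr=1,Rb=0  c=6⇒th=3,odd=0
L=1*4+3=7  i=0*2+0=0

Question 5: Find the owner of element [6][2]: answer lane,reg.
25,0

r=6⇒gr=6,Rb=0  c=2⇒th=1,odd=0
L=6*4+1=25  i=0*2+0=0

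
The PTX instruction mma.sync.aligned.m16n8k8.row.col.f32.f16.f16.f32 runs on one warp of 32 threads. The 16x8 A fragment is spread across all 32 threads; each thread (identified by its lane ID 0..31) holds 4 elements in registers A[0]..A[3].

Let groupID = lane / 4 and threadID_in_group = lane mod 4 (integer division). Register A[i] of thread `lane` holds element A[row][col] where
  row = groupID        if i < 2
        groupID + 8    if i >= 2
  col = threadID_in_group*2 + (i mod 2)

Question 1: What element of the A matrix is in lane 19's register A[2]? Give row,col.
12,6

lane 19⇒19/4=4, 19 mod 4=3
i=2  r:4+8⇒12  c:2·3+0⇒6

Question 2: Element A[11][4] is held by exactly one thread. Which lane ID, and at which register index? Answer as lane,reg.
14,2

r=11→G=3,rhi=1  c=4→T=2,p=0
L=3*4+2=14  i=1*2+0=2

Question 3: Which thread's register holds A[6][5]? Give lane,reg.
26,1

r=6→G=6,rhi=0  c=5→T=2,p=1
L=6*4+2=26  i=0*2+1=1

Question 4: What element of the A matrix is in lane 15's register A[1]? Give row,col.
lane 15->15/4=3, 15 mod 4=3
i=1  r:3+0->3  c:2·3+1->7

3,7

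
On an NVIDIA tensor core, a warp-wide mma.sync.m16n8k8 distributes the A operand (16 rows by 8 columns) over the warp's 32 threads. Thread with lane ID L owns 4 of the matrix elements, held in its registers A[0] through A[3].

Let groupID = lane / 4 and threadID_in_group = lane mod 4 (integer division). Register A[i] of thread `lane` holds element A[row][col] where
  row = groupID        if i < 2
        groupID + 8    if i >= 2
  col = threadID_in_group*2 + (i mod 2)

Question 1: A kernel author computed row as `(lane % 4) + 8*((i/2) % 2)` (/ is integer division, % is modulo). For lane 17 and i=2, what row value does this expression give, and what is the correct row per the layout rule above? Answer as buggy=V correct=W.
buggy=9 correct=12

`(lane % 4) + 8*((i/2) % 2)`[17,2]→9
lane 17: G=4 (17/4), T=1 (17%4)
i=2: r=4+8=12, c=1*2+0=2
row: 9 vs 12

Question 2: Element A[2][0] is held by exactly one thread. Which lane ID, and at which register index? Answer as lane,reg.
8,0

r: 2->gid=2,r8=0  c: 0->tid=0,i&1=0
L=2*4+0=8  i=0*2+0=0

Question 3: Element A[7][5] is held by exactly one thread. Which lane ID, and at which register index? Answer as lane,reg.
r=7→G=7,rhi=0  c=5→T=2,p=1
L=7*4+2=30  i=0*2+1=1

30,1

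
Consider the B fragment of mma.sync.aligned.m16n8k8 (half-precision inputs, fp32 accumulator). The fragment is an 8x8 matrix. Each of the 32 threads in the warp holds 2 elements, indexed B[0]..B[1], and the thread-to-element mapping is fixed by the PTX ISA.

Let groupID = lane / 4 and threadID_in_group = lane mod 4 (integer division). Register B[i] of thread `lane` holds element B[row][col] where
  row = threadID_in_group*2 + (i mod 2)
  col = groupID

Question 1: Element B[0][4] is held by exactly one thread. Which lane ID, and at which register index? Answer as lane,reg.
16,0

c=4->g=4  r=0->t=0,b0=0
L=4*4+0=16  i=0=0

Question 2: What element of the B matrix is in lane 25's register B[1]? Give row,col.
3,6

lane 25⇒25/4=6, 25 mod 4=1
i=1  r:2·1+1⇒3  c:6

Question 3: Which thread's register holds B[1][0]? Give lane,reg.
0,1

c=0->g=0  r=1->t=0,b0=1
L=0*4+0=0  i=1=1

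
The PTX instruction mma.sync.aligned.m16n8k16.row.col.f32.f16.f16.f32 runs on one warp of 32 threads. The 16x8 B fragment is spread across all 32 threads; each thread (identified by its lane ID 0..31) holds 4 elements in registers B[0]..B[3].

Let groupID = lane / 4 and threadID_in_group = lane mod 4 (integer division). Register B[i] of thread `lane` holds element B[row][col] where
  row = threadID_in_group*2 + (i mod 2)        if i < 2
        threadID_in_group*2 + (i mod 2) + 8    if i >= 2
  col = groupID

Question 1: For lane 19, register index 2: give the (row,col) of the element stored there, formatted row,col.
14,4

L=19->gid=19>>2=4, tid=19&3=3
[2]->row 3·2+0+8=14  col gid=4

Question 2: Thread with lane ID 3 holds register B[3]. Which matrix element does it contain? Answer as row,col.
lane 3: G=0 (3/4), T=3 (3%4)
i=3: r=3*2+1+8=15, c=G=0

15,0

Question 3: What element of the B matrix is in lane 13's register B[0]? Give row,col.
lane 13->13/4=3, 13 mod 4=1
i=0  r:2·1+0+0->2  c:3

2,3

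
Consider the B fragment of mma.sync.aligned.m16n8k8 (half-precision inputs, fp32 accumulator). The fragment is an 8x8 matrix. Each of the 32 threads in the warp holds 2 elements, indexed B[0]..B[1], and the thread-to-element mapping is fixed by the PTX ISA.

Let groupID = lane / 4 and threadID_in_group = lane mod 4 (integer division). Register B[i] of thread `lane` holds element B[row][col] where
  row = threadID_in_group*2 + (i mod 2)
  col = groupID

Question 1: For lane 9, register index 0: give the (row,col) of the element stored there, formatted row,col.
lane 9⇒9/4=2, 9 mod 4=1
i=0  r:2·1+0⇒2  c:2

2,2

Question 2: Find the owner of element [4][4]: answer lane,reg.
18,0

c=4->g=4  r=4->t=2,b0=0
L=4*4+2=18  i=0=0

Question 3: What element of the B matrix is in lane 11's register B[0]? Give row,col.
6,2

lane 11->11/4=2, 11 mod 4=3
i=0  r:2·3+0->6  c:2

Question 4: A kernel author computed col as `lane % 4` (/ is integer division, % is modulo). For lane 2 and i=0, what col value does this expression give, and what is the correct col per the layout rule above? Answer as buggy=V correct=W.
buggy=2 correct=0

`lane % 4`[2,0]->2
L=2->g=2>>2=0, t=2&3=2
[0]->row 2·2+0=4  col g=0
col: 2 vs 0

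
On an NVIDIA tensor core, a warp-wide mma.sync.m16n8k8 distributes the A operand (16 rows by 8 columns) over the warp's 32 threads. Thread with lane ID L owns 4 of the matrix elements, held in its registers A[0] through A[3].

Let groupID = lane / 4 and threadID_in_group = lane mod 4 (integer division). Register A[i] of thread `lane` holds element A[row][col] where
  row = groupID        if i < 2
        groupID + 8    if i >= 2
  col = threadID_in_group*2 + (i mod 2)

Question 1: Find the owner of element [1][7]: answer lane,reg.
7,1

r=1⇒gr=1,Rb=0  c=7⇒th=3,odd=1
L=1*4+3=7  i=0*2+1=1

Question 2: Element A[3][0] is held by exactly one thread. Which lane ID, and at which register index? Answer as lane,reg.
12,0

r: 3->gid=3,r8=0  c: 0->tid=0,i&1=0
L=3*4+0=12  i=0*2+0=0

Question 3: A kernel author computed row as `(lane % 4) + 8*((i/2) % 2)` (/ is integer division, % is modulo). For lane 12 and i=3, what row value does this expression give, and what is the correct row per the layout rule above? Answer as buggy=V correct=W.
`(lane % 4) + 8*((i/2) % 2)`[12,3]->8
12: g=3,t=0
[3] (3+8,0*2+1) = (11,1)
row: 8 vs 11

buggy=8 correct=11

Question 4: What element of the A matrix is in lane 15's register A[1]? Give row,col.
lane 15->15/4=3, 15 mod 4=3
i=1  r:3+0->3  c:2·3+1->7

3,7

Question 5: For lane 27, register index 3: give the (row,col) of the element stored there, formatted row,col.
14,7

lane 27: gr=6 (27/4), th=3 (27%4)
i=3: r=6+8=14, c=3*2+1=7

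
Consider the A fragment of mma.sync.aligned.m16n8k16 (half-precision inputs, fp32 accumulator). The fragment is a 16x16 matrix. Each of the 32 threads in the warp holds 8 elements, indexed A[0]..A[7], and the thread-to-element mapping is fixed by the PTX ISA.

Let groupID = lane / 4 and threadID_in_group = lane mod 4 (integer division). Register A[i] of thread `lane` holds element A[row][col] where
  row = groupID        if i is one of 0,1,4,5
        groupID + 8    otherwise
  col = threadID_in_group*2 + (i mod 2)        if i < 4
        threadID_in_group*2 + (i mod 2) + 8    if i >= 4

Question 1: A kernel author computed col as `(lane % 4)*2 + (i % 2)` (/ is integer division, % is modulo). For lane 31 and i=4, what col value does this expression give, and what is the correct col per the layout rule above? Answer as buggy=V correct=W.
`(lane % 4)*2 + (i % 2)`[31,4]->6
L=31->g=31>>2=7, t=31&3=3
[4]->row 7+0=7  col 3·2+0+8=14
col: 6 vs 14

buggy=6 correct=14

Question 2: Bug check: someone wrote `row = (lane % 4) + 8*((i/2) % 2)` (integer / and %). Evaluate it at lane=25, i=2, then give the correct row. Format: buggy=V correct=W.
buggy=9 correct=14

`(lane % 4) + 8*((i/2) % 2)`[25,2]=>9
L=25=>grp=25>>2=6, tig=25&3=1
[2]=>row 6+8=14  col 1·2+0+0=2
row: 9 vs 14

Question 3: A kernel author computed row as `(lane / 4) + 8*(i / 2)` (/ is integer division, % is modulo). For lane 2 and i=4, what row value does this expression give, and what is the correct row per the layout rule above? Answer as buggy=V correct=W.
buggy=16 correct=0

`(lane / 4) + 8*(i / 2)`[2,4]⇒16
L=2⇒gr=2>>2=0, th=2&3=2
[4]⇒row 0+0=0  col 2·2+0+8=12
row: 16 vs 0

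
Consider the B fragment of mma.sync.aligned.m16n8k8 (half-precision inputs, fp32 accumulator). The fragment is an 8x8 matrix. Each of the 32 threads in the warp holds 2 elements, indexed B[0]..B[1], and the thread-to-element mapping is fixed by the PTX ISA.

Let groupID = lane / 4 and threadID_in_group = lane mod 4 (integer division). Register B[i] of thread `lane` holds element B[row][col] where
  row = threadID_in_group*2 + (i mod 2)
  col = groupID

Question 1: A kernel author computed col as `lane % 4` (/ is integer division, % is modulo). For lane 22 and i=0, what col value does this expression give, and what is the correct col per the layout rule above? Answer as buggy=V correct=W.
buggy=2 correct=5

`lane % 4`[22,0]⇒2
lane 22⇒22/4=5, 22 mod 4=2
i=0  r:2·2+0⇒4  c:5
col: 2 vs 5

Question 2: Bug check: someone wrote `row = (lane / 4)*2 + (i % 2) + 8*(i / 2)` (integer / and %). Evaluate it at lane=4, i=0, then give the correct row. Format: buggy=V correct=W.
`(lane / 4)*2 + (i % 2) + 8*(i / 2)`[4,0]⇒2
lane 4: gr=1 (4/4), th=0 (4%4)
i=0: r=0*2+0=0, c=gr=1
row: 2 vs 0

buggy=2 correct=0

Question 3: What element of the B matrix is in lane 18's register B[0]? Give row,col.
4,4

lane 18: gr=4 (18/4), th=2 (18%4)
i=0: r=2*2+0=4, c=gr=4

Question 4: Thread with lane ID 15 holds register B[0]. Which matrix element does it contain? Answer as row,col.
L=15=>grp=15>>2=3, tig=15&3=3
[0]=>row 3·2+0=6  col grp=3

6,3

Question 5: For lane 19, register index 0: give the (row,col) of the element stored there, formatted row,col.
lane 19: G=4 (19/4), T=3 (19%4)
i=0: r=3*2+0=6, c=G=4

6,4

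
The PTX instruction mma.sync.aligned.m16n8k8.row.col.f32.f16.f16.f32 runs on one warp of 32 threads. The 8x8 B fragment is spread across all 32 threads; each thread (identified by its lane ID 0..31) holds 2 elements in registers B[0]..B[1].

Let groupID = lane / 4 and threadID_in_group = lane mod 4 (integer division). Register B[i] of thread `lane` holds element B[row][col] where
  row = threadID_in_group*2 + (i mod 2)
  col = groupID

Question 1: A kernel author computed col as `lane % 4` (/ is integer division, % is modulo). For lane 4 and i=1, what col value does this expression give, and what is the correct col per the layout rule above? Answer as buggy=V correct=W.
`lane % 4`[4,1]⇒0
lane 4: gr=1 (4/4), th=0 (4%4)
i=1: r=0*2+1=1, c=gr=1
col: 0 vs 1

buggy=0 correct=1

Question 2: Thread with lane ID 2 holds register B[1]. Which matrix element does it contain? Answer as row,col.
5,0

lane 2->2/4=0, 2 mod 4=2
i=1  r:2·2+1->5  c:0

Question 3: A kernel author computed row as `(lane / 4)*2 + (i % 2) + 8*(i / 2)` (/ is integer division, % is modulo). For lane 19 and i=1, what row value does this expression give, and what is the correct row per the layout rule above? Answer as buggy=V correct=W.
`(lane / 4)*2 + (i % 2) + 8*(i / 2)`[19,1]=>9
lane 19=>19/4=4, 19 mod 4=3
i=1  r:2·3+1=>7  c:4
row: 9 vs 7

buggy=9 correct=7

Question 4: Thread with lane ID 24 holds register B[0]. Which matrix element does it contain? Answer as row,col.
lane 24: gid=6 (24/4), tid=0 (24%4)
i=0: r=0*2+0=0, c=gid=6

0,6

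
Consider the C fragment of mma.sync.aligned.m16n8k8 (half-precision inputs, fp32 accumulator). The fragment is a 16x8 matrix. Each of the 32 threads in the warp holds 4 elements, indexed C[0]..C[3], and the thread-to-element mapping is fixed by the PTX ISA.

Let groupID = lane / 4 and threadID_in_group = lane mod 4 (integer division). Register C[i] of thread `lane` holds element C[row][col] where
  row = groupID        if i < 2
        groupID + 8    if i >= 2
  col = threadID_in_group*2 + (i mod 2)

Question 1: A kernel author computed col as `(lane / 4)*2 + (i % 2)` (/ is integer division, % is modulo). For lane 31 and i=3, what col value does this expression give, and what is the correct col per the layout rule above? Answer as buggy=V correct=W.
buggy=15 correct=7

`(lane / 4)*2 + (i % 2)`[31,3]→15
lane 31: G=7 (31/4), T=3 (31%4)
i=3: r=7+8=15, c=3*2+1=7
col: 15 vs 7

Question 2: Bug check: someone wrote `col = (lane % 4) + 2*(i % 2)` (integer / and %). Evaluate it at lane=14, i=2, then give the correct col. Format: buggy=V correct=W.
buggy=2 correct=4

`(lane % 4) + 2*(i % 2)`[14,2]->2
lane 14: gid=3 (14/4), tid=2 (14%4)
i=2: r=3+8=11, c=2*2+0=4
col: 2 vs 4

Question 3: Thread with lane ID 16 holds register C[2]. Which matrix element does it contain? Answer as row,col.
12,0

lane 16->16/4=4, 16 mod 4=0
i=2  r:4+8->12  c:2·0+0->0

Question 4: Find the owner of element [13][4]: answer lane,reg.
r: 13->gid=5,r8=1  c: 4->tid=2,i&1=0
L=5*4+2=22  i=1*2+0=2

22,2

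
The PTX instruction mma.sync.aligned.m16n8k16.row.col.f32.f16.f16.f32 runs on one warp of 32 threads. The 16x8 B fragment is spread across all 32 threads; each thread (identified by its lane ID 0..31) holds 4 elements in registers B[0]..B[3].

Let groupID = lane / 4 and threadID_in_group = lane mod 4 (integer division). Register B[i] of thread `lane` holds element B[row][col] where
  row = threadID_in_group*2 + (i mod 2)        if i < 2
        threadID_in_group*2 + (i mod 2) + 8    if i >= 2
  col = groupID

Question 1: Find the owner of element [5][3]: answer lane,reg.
14,1

c: 3->gid=3  r: 5->r8=0,tid=2,i&1=1
L=3*4+2=14  i=0*2+1=1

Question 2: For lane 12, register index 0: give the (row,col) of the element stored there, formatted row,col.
0,3

lane 12->12/4=3, 12 mod 4=0
i=0  r:2·0+0+0->0  c:3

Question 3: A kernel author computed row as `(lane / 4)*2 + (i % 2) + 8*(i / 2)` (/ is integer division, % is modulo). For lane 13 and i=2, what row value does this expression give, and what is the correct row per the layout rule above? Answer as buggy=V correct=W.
`(lane / 4)*2 + (i % 2) + 8*(i / 2)`[13,2]→14
L=13→G=13>>2=3, T=13&3=1
[2]→row 1·2+0+8=10  col G=3
row: 14 vs 10

buggy=14 correct=10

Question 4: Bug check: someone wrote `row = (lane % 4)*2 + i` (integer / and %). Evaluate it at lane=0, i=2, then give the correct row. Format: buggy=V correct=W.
buggy=2 correct=8

`(lane % 4)*2 + i`[0,2]⇒2
lane 0: gr=0 (0/4), th=0 (0%4)
i=2: r=0*2+0+8=8, c=gr=0
row: 2 vs 8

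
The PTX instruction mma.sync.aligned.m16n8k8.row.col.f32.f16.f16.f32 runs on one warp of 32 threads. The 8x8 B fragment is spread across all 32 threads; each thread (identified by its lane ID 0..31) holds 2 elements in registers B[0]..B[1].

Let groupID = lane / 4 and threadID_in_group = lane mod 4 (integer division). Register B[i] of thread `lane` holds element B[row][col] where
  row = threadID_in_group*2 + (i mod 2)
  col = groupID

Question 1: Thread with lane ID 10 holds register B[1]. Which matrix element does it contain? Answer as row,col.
lane 10: gid=2 (10/4), tid=2 (10%4)
i=1: r=2*2+1=5, c=gid=2

5,2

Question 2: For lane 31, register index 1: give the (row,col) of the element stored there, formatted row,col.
lane 31⇒31/4=7, 31 mod 4=3
i=1  r:2·3+1⇒7  c:7

7,7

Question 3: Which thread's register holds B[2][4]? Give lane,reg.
17,0

c:4=>grp=4  r:2=>tig=1,lo=0
L=4*4+1=17  i=0=0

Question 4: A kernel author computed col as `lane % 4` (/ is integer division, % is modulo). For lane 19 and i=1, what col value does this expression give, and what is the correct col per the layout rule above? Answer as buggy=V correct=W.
buggy=3 correct=4

`lane % 4`[19,1]⇒3
19: gr=4,th=3
[1] (3*2+1,4) = (7,4)
col: 3 vs 4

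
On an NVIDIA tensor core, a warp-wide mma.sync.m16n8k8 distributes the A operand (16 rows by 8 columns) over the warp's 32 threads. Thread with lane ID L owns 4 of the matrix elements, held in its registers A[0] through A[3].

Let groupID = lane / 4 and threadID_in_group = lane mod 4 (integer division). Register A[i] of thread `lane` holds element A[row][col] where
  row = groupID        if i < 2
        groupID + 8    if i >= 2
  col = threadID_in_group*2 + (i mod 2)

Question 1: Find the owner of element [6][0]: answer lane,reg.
r: 6->gid=6,r8=0  c: 0->tid=0,i&1=0
L=6*4+0=24  i=0*2+0=0

24,0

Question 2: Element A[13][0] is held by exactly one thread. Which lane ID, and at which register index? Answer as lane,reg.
r:13=>grp=5,rB=1  c:0=>tig=0,lo=0
L=5*4+0=20  i=1*2+0=2

20,2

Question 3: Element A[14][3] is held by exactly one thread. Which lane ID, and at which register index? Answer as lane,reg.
25,3

r=14⇒gr=6,Rb=1  c=3⇒th=1,odd=1
L=6*4+1=25  i=1*2+1=3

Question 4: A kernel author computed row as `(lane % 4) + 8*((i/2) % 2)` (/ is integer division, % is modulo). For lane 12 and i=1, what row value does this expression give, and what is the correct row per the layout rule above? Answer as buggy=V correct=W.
buggy=0 correct=3

`(lane % 4) + 8*((i/2) % 2)`[12,1]→0
lane 12: G=3 (12/4), T=0 (12%4)
i=1: r=3+0=3, c=0*2+1=1
row: 0 vs 3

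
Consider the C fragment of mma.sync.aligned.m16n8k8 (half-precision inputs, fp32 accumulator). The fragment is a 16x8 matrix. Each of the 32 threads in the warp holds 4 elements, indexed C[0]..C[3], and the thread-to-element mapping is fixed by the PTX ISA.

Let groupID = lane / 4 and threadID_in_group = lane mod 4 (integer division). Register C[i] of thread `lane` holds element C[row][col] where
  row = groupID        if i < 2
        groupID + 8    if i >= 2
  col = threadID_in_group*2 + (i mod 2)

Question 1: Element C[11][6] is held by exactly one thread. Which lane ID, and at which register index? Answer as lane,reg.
15,2

r=11->g=3,rb=1  c=6->t=3,b0=0
L=3*4+3=15  i=1*2+0=2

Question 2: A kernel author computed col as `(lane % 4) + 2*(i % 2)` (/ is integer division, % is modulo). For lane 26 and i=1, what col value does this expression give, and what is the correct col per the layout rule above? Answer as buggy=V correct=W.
`(lane % 4) + 2*(i % 2)`[26,1]=>4
lane 26: grp=6 (26/4), tig=2 (26%4)
i=1: r=6+0=6, c=2*2+1=5
col: 4 vs 5

buggy=4 correct=5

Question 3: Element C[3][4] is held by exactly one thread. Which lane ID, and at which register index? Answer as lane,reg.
14,0

r=3→G=3,rhi=0  c=4→T=2,p=0
L=3*4+2=14  i=0*2+0=0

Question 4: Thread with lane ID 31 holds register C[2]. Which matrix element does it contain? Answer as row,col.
lane 31: G=7 (31/4), T=3 (31%4)
i=2: r=7+8=15, c=3*2+0=6

15,6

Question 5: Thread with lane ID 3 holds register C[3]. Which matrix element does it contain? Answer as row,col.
3: gid=0,tid=3
[3] (0+8,3*2+1) = (8,7)

8,7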